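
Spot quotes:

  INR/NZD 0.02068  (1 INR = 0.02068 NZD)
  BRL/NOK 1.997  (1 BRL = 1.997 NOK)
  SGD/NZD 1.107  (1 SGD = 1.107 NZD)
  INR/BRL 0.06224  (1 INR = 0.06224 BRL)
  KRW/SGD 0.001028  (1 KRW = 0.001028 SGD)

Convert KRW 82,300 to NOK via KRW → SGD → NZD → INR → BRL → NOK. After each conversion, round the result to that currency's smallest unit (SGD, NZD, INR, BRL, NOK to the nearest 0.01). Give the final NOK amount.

NOK 562.87

KRW 82,300 × 0.001028 = SGD 84.60
SGD 84.60 × 1.107 = NZD 93.65
NZD 93.65 ÷ 0.02068 = INR 4,528.53
INR 4,528.53 × 0.06224 = BRL 281.86
BRL 281.86 × 1.997 = NOK 562.87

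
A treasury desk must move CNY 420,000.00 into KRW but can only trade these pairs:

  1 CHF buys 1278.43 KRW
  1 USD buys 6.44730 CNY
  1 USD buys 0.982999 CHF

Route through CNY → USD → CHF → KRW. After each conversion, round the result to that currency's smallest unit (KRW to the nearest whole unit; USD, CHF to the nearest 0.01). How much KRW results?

CNY 420,000.00 ÷ 6.44730 = USD 65,143.55
USD 65,143.55 × 0.982999 = CHF 64,036.04
CHF 64,036.04 × 1278.43 = KRW 81,865,595

KRW 81,865,595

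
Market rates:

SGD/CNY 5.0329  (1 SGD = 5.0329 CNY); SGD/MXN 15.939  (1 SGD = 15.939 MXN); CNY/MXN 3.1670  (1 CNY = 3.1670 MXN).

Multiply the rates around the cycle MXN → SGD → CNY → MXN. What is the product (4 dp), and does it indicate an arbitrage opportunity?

Around MXN → SGD → CNY → MXN: 1 ÷ 15.939 × 5.0329 × 3.1670 = 1.000012
Product ≈ 1 (deviation 0.001%, within rounding noise).

1.0000 (no arbitrage)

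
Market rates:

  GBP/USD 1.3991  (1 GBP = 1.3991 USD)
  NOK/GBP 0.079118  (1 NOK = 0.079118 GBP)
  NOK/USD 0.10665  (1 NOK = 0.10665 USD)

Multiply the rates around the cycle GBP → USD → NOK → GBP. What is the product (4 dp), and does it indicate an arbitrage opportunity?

1.0379 (arbitrage exists)

Around GBP → USD → NOK → GBP: 1 × 1.3991 ÷ 0.10665 × 0.079118 = 1.037918
Product > 1; profitable direction is GBP → USD → NOK → GBP.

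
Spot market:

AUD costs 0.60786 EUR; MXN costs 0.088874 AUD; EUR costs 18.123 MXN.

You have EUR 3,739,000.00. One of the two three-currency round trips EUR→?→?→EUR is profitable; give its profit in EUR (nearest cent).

Profitable loop is EUR → AUD → MXN → EUR:
EUR 3,739,000.00 ÷ 0.60786 = AUD 6,151,087.42
AUD 6,151,087.42 ÷ 0.088874 = MXN 69,211,326.39
MXN 69,211,326.39 ÷ 18.123 = EUR 3,818,977.34
Profit = EUR 3,818,977.34 − EUR 3,739,000.00

Profit: EUR 79,977.34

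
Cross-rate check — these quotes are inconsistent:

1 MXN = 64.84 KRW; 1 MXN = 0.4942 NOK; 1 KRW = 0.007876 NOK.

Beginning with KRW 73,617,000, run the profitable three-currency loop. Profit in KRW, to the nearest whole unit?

Profit: KRW 2,454,869

Profitable loop is KRW → NOK → MXN → KRW:
KRW 73,617,000 × 0.007876 = NOK 579,807.49
NOK 579,807.49 ÷ 0.4942 = MXN 1,173,224.39
MXN 1,173,224.39 × 64.84 = KRW 76,071,869
Profit = KRW 76,071,869 − KRW 73,617,000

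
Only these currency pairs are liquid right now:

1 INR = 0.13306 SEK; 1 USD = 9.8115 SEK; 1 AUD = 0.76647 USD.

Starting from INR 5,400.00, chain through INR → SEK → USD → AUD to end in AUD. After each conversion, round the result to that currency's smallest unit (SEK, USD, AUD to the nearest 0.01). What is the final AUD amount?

AUD 95.54

INR 5,400.00 × 0.13306 = SEK 718.52
SEK 718.52 ÷ 9.8115 = USD 73.23
USD 73.23 ÷ 0.76647 = AUD 95.54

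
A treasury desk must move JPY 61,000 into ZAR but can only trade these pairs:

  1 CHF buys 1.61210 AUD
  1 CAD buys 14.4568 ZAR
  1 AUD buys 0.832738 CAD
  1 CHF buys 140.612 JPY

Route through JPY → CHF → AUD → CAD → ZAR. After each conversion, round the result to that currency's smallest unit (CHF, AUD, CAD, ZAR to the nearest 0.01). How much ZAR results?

JPY 61,000 ÷ 140.612 = CHF 433.82
CHF 433.82 × 1.61210 = AUD 699.36
AUD 699.36 × 0.832738 = CAD 582.38
CAD 582.38 × 14.4568 = ZAR 8,419.35

ZAR 8,419.35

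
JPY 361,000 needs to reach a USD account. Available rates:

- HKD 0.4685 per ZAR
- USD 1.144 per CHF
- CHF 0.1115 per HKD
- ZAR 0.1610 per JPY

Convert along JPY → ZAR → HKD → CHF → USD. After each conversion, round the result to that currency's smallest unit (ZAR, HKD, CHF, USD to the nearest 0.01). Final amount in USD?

JPY 361,000 × 0.1610 = ZAR 58,121.00
ZAR 58,121.00 × 0.4685 = HKD 27,229.69
HKD 27,229.69 × 0.1115 = CHF 3,036.11
CHF 3,036.11 × 1.144 = USD 3,473.31

USD 3,473.31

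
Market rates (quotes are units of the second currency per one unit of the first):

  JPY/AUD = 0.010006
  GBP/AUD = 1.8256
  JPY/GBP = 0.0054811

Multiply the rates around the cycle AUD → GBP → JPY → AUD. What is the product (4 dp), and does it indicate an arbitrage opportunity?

1.0000 (no arbitrage)

Around AUD → GBP → JPY → AUD: 1 ÷ 1.8256 ÷ 0.0054811 × 0.010006 = 0.999970
Product ≈ 1 (deviation 0.003%, within rounding noise).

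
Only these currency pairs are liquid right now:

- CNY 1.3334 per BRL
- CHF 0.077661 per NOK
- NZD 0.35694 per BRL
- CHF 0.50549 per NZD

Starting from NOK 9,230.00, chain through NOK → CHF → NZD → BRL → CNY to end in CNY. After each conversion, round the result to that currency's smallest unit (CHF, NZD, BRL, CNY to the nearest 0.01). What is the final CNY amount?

CNY 5,297.33

NOK 9,230.00 × 0.077661 = CHF 716.81
CHF 716.81 ÷ 0.50549 = NZD 1,418.05
NZD 1,418.05 ÷ 0.35694 = BRL 3,972.80
BRL 3,972.80 × 1.3334 = CNY 5,297.33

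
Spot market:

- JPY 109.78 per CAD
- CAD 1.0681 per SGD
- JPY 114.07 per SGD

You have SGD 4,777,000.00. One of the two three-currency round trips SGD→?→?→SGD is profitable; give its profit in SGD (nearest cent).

Profit: SGD 133,423.41

Profitable loop is SGD → CAD → JPY → SGD:
SGD 4,777,000.00 × 1.0681 = CAD 5,102,313.70
CAD 5,102,313.70 × 109.78 = JPY 560,131,998
JPY 560,131,998 ÷ 114.07 = SGD 4,910,423.41
Profit = SGD 4,910,423.41 − SGD 4,777,000.00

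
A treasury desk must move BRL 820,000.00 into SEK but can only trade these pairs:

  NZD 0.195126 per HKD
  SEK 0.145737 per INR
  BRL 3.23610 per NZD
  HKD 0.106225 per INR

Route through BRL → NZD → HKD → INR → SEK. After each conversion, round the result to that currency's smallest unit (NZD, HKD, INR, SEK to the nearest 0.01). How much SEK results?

BRL 820,000.00 ÷ 3.23610 = NZD 253,391.43
NZD 253,391.43 ÷ 0.195126 = HKD 1,298,604.13
HKD 1,298,604.13 ÷ 0.106225 = INR 12,225,033.00
INR 12,225,033.00 × 0.145737 = SEK 1,781,639.63

SEK 1,781,639.63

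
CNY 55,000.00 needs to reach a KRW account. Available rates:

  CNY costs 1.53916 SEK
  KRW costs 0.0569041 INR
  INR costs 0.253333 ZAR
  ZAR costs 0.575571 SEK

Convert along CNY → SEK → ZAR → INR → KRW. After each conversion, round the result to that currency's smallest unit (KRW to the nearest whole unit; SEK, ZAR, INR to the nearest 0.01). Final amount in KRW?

KRW 10,202,632

CNY 55,000.00 × 1.53916 = SEK 84,653.80
SEK 84,653.80 ÷ 0.575571 = ZAR 147,077.95
ZAR 147,077.95 ÷ 0.253333 = INR 580,571.62
INR 580,571.62 ÷ 0.0569041 = KRW 10,202,632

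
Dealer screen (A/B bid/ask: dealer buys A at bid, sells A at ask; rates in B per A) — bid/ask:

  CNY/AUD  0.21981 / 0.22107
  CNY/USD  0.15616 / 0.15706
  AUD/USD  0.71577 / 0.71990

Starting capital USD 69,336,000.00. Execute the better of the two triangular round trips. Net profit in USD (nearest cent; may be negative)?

Net profit: USD 120,697.31

Best loop USD → CNY → AUD → USD:
USD 69,336,000.00 ÷ 0.15706 (buy CNY at ask) = CNY 441,461,861.71
CNY 441,461,861.71 × 0.21981 (sell CNY at bid) = AUD 97,037,731.82
AUD 97,037,731.82 × 0.71577 (sell AUD at bid) = USD 69,456,697.31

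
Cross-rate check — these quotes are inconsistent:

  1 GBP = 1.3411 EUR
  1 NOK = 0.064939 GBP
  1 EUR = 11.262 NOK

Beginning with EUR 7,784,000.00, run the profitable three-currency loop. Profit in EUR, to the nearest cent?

Profitable loop is EUR → GBP → NOK → EUR:
EUR 7,784,000.00 ÷ 1.3411 = GBP 5,804,190.59
GBP 5,804,190.59 ÷ 0.064939 = NOK 89,379,118.71
NOK 89,379,118.71 ÷ 11.262 = EUR 7,936,345.12
Profit = EUR 7,936,345.12 − EUR 7,784,000.00

Profit: EUR 152,345.12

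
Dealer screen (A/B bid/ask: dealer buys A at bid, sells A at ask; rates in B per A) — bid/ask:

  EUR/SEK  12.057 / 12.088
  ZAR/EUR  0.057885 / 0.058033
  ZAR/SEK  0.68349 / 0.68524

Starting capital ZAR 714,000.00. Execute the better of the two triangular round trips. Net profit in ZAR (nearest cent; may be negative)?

Net profit: ZAR 13,211.61

Best loop ZAR → EUR → SEK → ZAR:
ZAR 714,000.00 × 0.057885 (sell ZAR at bid) = EUR 41,329.89
EUR 41,329.89 × 12.057 (sell EUR at bid) = SEK 498,314.48
SEK 498,314.48 ÷ 0.68524 (buy ZAR at ask) = ZAR 727,211.61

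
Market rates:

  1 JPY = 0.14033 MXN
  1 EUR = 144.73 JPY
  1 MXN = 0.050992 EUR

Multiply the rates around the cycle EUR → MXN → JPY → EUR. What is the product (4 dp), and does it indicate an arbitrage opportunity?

0.9656 (arbitrage exists)

Around EUR → MXN → JPY → EUR: 1 ÷ 0.050992 ÷ 0.14033 ÷ 144.73 = 0.965581
Product < 1; profitable direction is EUR → JPY → MXN → EUR.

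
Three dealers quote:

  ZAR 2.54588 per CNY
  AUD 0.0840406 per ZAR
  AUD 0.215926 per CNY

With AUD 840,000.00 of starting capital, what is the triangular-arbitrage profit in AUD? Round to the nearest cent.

Profit: AUD 7,729.22

Profitable loop is AUD → ZAR → CNY → AUD:
AUD 840,000.00 ÷ 0.0840406 = ZAR 9,995,169.00
ZAR 9,995,169.00 ÷ 2.54588 = CNY 3,926,017.33
CNY 3,926,017.33 × 0.215926 = AUD 847,729.22
Profit = AUD 847,729.22 − AUD 840,000.00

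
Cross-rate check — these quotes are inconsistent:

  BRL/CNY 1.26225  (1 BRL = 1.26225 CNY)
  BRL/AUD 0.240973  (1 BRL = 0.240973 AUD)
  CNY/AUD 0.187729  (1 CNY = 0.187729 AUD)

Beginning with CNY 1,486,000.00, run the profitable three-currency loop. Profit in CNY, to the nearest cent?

Profit: CNY 25,159.99

Profitable loop is CNY → BRL → AUD → CNY:
CNY 1,486,000.00 ÷ 1.26225 = BRL 1,177,262.82
BRL 1,177,262.82 × 0.240973 = AUD 283,688.55
AUD 283,688.55 ÷ 0.187729 = CNY 1,511,159.99
Profit = CNY 1,511,159.99 − CNY 1,486,000.00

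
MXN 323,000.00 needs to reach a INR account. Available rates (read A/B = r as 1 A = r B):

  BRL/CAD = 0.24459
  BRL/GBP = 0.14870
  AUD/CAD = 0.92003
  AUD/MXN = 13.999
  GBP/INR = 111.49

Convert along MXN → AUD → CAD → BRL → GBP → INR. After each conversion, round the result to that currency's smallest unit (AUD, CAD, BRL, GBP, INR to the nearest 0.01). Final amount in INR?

MXN 323,000.00 ÷ 13.999 = AUD 23,073.08
AUD 23,073.08 × 0.92003 = CAD 21,227.93
CAD 21,227.93 ÷ 0.24459 = BRL 86,789.85
BRL 86,789.85 × 0.14870 = GBP 12,905.65
GBP 12,905.65 × 111.49 = INR 1,438,850.92

INR 1,438,850.92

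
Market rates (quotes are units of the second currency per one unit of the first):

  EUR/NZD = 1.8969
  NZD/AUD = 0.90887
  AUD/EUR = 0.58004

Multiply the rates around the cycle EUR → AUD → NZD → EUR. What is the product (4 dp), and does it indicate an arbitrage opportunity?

1.0000 (no arbitrage)

Around EUR → AUD → NZD → EUR: 1 ÷ 0.58004 ÷ 0.90887 ÷ 1.8969 = 0.999990
Product ≈ 1 (deviation 0.001%, within rounding noise).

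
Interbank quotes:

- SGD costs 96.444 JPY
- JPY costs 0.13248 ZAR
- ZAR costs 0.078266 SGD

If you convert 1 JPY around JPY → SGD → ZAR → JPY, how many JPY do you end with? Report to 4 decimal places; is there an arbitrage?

Around JPY → SGD → ZAR → JPY: 1 ÷ 96.444 ÷ 0.078266 ÷ 0.13248 = 1.000003
Product ≈ 1 (deviation 0.000%, within rounding noise).

1.0000 (no arbitrage)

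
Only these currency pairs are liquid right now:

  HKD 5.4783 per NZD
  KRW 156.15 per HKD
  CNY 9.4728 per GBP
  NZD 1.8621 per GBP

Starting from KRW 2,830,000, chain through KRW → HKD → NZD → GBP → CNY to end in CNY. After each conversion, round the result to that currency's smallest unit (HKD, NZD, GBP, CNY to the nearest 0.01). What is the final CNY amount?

CNY 16,829.57

KRW 2,830,000 ÷ 156.15 = HKD 18,123.60
HKD 18,123.60 ÷ 5.4783 = NZD 3,308.25
NZD 3,308.25 ÷ 1.8621 = GBP 1,776.62
GBP 1,776.62 × 9.4728 = CNY 16,829.57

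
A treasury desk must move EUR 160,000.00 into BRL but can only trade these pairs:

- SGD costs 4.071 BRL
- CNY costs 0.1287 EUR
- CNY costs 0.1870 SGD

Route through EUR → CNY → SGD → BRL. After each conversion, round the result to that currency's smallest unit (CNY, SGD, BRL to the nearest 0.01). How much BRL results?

EUR 160,000.00 ÷ 0.1287 = CNY 1,243,201.24
CNY 1,243,201.24 × 0.1870 = SGD 232,478.63
SGD 232,478.63 × 4.071 = BRL 946,420.50

BRL 946,420.50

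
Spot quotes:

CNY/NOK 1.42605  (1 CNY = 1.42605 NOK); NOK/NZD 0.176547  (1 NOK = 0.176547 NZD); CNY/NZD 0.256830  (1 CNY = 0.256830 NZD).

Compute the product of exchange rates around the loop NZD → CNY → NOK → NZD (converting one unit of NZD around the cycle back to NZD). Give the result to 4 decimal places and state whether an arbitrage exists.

0.9803 (arbitrage exists)

Around NZD → CNY → NOK → NZD: 1 ÷ 0.256830 × 1.42605 × 0.176547 = 0.980278
Product < 1; profitable direction is NZD → NOK → CNY → NZD.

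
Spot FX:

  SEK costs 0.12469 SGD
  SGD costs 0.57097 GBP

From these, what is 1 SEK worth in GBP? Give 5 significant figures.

SEK/GBP = 0.071194

1 SEK × 0.12469 = 0.12469 SGD
0.12469 SGD × 0.57097 = 0.0711942 GBP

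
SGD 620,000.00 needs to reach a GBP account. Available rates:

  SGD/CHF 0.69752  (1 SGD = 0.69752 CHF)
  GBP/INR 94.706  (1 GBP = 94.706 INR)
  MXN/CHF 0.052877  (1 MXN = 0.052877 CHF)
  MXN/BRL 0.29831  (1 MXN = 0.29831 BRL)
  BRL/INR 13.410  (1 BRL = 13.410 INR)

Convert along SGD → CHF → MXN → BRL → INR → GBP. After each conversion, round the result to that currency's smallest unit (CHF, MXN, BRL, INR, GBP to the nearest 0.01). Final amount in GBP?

GBP 345,462.29

SGD 620,000.00 × 0.69752 = CHF 432,462.40
CHF 432,462.40 ÷ 0.052877 = MXN 8,178,648.56
MXN 8,178,648.56 × 0.29831 = BRL 2,439,772.65
BRL 2,439,772.65 × 13.410 = INR 32,717,351.24
INR 32,717,351.24 ÷ 94.706 = GBP 345,462.29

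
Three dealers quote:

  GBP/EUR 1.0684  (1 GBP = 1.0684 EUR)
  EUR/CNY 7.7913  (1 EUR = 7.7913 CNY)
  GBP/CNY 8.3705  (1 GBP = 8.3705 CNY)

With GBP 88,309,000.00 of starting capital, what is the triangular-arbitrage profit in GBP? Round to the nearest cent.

Profit: GBP 490,917.30

Profitable loop is GBP → CNY → EUR → GBP:
GBP 88,309,000.00 × 8.3705 = CNY 739,190,484.50
CNY 739,190,484.50 ÷ 7.7913 = EUR 94,873,831.65
EUR 94,873,831.65 ÷ 1.0684 = GBP 88,799,917.30
Profit = GBP 88,799,917.30 − GBP 88,309,000.00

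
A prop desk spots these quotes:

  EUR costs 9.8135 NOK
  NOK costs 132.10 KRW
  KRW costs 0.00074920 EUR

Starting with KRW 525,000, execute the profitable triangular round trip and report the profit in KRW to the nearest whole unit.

Profit: KRW 15,549

Profitable loop is KRW → NOK → EUR → KRW:
KRW 525,000 ÷ 132.10 = NOK 3,974.26
NOK 3,974.26 ÷ 9.8135 = EUR 404.98
EUR 404.98 ÷ 0.00074920 = KRW 540,549
Profit = KRW 540,549 − KRW 525,000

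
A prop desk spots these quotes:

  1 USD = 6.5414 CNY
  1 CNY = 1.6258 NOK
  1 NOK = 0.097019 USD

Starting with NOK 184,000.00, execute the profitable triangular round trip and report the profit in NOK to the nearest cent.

Profitable loop is NOK → USD → CNY → NOK:
NOK 184,000.00 × 0.097019 = USD 17,851.50
USD 17,851.50 × 6.5414 = CNY 116,773.78
CNY 116,773.78 × 1.6258 = NOK 189,850.80
Profit = NOK 189,850.80 − NOK 184,000.00

Profit: NOK 5,850.80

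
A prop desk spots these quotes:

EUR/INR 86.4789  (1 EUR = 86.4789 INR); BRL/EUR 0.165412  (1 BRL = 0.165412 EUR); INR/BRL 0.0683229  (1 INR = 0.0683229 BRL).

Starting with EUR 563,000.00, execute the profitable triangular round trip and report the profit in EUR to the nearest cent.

Profitable loop is EUR → BRL → INR → EUR:
EUR 563,000.00 ÷ 0.165412 = BRL 3,403,622.47
BRL 3,403,622.47 ÷ 0.0683229 = INR 49,816,715.48
INR 49,816,715.48 ÷ 86.4789 = EUR 576,056.30
Profit = EUR 576,056.30 − EUR 563,000.00

Profit: EUR 13,056.30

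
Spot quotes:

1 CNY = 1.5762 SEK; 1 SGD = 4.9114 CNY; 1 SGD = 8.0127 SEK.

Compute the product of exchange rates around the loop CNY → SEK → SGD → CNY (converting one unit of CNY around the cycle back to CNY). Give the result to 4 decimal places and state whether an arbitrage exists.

Around CNY → SEK → SGD → CNY: 1 × 1.5762 ÷ 8.0127 × 4.9114 = 0.966135
Product < 1; profitable direction is CNY → SGD → SEK → CNY.

0.9661 (arbitrage exists)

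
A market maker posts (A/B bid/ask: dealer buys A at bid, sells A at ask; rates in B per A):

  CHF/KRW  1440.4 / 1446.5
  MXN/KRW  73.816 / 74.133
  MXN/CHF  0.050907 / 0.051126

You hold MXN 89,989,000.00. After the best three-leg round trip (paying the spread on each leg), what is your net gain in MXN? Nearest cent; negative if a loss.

Best loop MXN → KRW → CHF → MXN:
MXN 89,989,000.00 × 73.816 (sell MXN at bid) = KRW 6,642,628,024
KRW 6,642,628,024 ÷ 1446.5 (buy CHF at ask) = CHF 4,592,207.41
CHF 4,592,207.41 ÷ 0.051126 (buy MXN at ask) = MXN 89,821,371.00

Net result: MXN -167,629.00 (no profitable arbitrage after spreads)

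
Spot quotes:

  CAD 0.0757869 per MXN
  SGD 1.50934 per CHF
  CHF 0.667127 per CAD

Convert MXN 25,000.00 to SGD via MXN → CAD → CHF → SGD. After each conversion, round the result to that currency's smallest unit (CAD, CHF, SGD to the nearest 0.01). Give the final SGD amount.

MXN 25,000.00 × 0.0757869 = CAD 1,894.67
CAD 1,894.67 × 0.667127 = CHF 1,263.99
CHF 1,263.99 × 1.50934 = SGD 1,907.79

SGD 1,907.79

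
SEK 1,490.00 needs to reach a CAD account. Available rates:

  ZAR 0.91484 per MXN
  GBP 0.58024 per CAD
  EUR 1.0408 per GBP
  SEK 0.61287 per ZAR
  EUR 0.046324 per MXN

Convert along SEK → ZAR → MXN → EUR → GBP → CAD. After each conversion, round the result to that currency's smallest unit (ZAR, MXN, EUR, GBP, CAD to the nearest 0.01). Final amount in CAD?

SEK 1,490.00 ÷ 0.61287 = ZAR 2,431.18
ZAR 2,431.18 ÷ 0.91484 = MXN 2,657.49
MXN 2,657.49 × 0.046324 = EUR 123.11
EUR 123.11 ÷ 1.0408 = GBP 118.28
GBP 118.28 ÷ 0.58024 = CAD 203.85

CAD 203.85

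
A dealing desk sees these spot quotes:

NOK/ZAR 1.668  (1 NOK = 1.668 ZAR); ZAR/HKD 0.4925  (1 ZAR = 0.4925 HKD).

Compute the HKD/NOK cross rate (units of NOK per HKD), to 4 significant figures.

1 HKD ÷ 0.4925 = 2.03046 ZAR
2.03046 ZAR ÷ 1.668 = 1.2173 NOK

HKD/NOK = 1.217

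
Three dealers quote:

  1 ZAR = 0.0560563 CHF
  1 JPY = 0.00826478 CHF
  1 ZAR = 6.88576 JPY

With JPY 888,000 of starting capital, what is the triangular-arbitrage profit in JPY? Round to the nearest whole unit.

Profitable loop is JPY → CHF → ZAR → JPY:
JPY 888,000 × 0.00826478 = CHF 7,339.12
CHF 7,339.12 ÷ 0.0560563 = ZAR 130,924.17
ZAR 130,924.17 × 6.88576 = JPY 901,512
Profit = JPY 901,512 − JPY 888,000

Profit: JPY 13,512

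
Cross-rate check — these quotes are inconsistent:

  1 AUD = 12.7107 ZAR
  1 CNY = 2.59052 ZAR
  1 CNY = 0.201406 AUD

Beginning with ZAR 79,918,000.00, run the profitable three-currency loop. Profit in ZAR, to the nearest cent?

Profit: ZAR 952,417.20

Profitable loop is ZAR → AUD → CNY → ZAR:
ZAR 79,918,000.00 ÷ 12.7107 = AUD 6,287,458.60
AUD 6,287,458.60 ÷ 0.201406 = CNY 31,217,831.63
CNY 31,217,831.63 × 2.59052 = ZAR 80,870,417.20
Profit = ZAR 80,870,417.20 − ZAR 79,918,000.00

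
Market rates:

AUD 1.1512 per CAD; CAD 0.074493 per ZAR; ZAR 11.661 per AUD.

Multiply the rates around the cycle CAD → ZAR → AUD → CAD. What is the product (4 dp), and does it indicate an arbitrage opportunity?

Around CAD → ZAR → AUD → CAD: 1 ÷ 0.074493 ÷ 11.661 ÷ 1.1512 = 0.999995
Product ≈ 1 (deviation 0.000%, within rounding noise).

1.0000 (no arbitrage)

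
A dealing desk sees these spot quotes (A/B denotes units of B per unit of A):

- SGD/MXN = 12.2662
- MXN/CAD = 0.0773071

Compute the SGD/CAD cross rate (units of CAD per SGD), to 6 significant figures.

1 SGD × 12.2662 = 12.2662 MXN
12.2662 MXN × 0.0773071 = 0.948264 CAD

SGD/CAD = 0.948264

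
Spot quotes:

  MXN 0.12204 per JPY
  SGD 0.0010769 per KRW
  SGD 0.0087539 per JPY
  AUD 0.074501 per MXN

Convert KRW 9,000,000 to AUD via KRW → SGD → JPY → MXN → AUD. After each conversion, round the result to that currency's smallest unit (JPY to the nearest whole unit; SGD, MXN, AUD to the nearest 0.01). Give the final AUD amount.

KRW 9,000,000 × 0.0010769 = SGD 9,692.10
SGD 9,692.10 ÷ 0.0087539 = JPY 1,107,175
JPY 1,107,175 × 0.12204 = MXN 135,119.64
MXN 135,119.64 × 0.074501 = AUD 10,066.55

AUD 10,066.55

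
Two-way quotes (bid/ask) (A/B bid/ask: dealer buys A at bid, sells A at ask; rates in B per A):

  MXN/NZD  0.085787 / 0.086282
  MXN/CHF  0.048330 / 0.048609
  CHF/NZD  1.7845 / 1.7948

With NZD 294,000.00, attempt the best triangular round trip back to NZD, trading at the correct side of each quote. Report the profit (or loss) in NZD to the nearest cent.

Best loop NZD → MXN → CHF → NZD:
NZD 294,000.00 ÷ 0.086282 (buy MXN at ask) = MXN 3,407,431.45
MXN 3,407,431.45 × 0.048330 (sell MXN at bid) = CHF 164,681.16
CHF 164,681.16 × 1.7845 (sell CHF at bid) = NZD 293,873.53

Net result: NZD -126.47 (no profitable arbitrage after spreads)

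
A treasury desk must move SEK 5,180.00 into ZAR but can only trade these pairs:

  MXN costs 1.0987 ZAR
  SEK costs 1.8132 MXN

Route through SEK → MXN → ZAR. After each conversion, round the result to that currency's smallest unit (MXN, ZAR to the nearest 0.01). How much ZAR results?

SEK 5,180.00 × 1.8132 = MXN 9,392.38
MXN 9,392.38 × 1.0987 = ZAR 10,319.41

ZAR 10,319.41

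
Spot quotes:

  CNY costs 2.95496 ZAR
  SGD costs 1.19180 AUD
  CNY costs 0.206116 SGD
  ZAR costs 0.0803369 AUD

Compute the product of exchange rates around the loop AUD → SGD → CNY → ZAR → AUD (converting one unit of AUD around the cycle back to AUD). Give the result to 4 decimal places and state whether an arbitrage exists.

0.9664 (arbitrage exists)

Around AUD → SGD → CNY → ZAR → AUD: 1 ÷ 1.19180 ÷ 0.206116 × 2.95496 × 0.0803369 = 0.966388
Product < 1; profitable direction is AUD → ZAR → CNY → SGD → AUD.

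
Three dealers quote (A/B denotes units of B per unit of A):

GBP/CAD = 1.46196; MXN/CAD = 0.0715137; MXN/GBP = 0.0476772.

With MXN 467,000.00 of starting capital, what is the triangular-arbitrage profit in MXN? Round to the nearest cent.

Profit: MXN 12,137.21

Profitable loop is MXN → CAD → GBP → MXN:
MXN 467,000.00 × 0.0715137 = CAD 33,396.90
CAD 33,396.90 ÷ 1.46196 = GBP 22,843.92
GBP 22,843.92 ÷ 0.0476772 = MXN 479,137.21
Profit = MXN 479,137.21 − MXN 467,000.00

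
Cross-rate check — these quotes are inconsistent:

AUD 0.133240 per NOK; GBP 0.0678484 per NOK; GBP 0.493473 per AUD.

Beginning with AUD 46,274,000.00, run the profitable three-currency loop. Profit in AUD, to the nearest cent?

Profit: AUD 1,476,578.04

Profitable loop is AUD → NOK → GBP → AUD:
AUD 46,274,000.00 ÷ 0.133240 = NOK 347,298,108.68
NOK 347,298,108.68 × 0.0678484 = GBP 23,563,621.00
GBP 23,563,621.00 ÷ 0.493473 = AUD 47,750,578.04
Profit = AUD 47,750,578.04 − AUD 46,274,000.00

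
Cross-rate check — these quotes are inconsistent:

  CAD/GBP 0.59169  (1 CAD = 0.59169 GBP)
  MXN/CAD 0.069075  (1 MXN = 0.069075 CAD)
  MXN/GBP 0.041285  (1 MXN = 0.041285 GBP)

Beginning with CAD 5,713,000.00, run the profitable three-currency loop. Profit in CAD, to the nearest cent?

Profit: CAD 57,871.31

Profitable loop is CAD → MXN → GBP → CAD:
CAD 5,713,000.00 ÷ 0.069075 = MXN 82,707,202.32
MXN 82,707,202.32 × 0.041285 = GBP 3,414,566.85
GBP 3,414,566.85 ÷ 0.59169 = CAD 5,770,871.31
Profit = CAD 5,770,871.31 − CAD 5,713,000.00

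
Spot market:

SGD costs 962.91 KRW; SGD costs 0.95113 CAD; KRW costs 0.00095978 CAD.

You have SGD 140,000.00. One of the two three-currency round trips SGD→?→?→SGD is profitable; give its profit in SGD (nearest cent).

Profit: SGD 4,082.26

Profitable loop is SGD → CAD → KRW → SGD:
SGD 140,000.00 × 0.95113 = CAD 133,158.20
CAD 133,158.20 ÷ 0.00095978 = KRW 138,738,253
KRW 138,738,253 ÷ 962.91 = SGD 144,082.26
Profit = SGD 144,082.26 − SGD 140,000.00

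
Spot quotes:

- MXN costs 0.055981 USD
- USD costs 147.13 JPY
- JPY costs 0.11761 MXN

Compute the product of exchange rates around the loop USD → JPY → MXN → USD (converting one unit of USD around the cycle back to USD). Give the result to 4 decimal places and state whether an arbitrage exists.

0.9687 (arbitrage exists)

Around USD → JPY → MXN → USD: 1 × 147.13 × 0.11761 × 0.055981 = 0.968693
Product < 1; profitable direction is USD → MXN → JPY → USD.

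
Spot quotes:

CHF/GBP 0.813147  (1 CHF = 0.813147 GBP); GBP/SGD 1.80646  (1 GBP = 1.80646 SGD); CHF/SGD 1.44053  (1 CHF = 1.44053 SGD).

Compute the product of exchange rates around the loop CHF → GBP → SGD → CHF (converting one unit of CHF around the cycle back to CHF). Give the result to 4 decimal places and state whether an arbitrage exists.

1.0197 (arbitrage exists)

Around CHF → GBP → SGD → CHF: 1 × 0.813147 × 1.80646 ÷ 1.44053 = 1.019706
Product > 1; profitable direction is CHF → GBP → SGD → CHF.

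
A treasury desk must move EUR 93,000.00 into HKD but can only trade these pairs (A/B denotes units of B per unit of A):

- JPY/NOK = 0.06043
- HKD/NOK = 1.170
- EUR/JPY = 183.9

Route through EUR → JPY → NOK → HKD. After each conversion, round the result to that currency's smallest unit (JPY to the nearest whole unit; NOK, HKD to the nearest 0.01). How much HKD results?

HKD 883,347.15

EUR 93,000.00 × 183.9 = JPY 17,102,700
JPY 17,102,700 × 0.06043 = NOK 1,033,516.16
NOK 1,033,516.16 ÷ 1.170 = HKD 883,347.15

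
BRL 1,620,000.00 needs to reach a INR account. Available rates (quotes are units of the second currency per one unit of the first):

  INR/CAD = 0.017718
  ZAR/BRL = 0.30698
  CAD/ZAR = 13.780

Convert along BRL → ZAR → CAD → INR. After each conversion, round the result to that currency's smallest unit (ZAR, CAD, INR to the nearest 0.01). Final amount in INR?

INR 21,614,292.25

BRL 1,620,000.00 ÷ 0.30698 = ZAR 5,277,216.76
ZAR 5,277,216.76 ÷ 13.780 = CAD 382,962.03
CAD 382,962.03 ÷ 0.017718 = INR 21,614,292.25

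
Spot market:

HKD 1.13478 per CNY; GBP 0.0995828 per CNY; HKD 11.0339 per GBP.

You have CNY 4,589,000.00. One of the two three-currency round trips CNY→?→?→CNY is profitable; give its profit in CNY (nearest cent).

Profit: CNY 150,323.50

Profitable loop is CNY → HKD → GBP → CNY:
CNY 4,589,000.00 × 1.13478 = HKD 5,207,505.42
HKD 5,207,505.42 ÷ 11.0339 = GBP 471,955.10
GBP 471,955.10 ÷ 0.0995828 = CNY 4,739,323.50
Profit = CNY 4,739,323.50 − CNY 4,589,000.00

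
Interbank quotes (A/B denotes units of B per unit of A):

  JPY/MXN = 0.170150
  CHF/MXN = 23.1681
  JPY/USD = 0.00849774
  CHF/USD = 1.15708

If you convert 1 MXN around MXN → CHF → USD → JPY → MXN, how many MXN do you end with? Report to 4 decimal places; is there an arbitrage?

1.0000 (no arbitrage)

Around MXN → CHF → USD → JPY → MXN: 1 ÷ 23.1681 × 1.15708 ÷ 0.00849774 × 0.170150 = 1.000003
Product ≈ 1 (deviation 0.000%, within rounding noise).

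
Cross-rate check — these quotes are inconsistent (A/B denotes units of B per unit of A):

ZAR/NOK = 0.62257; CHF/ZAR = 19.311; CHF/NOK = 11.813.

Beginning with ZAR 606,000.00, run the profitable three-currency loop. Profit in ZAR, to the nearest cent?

Profitable loop is ZAR → NOK → CHF → ZAR:
ZAR 606,000.00 × 0.62257 = NOK 377,277.42
NOK 377,277.42 ÷ 11.813 = CHF 31,937.48
CHF 31,937.48 × 19.311 = ZAR 616,744.63
Profit = ZAR 616,744.63 − ZAR 606,000.00

Profit: ZAR 10,744.63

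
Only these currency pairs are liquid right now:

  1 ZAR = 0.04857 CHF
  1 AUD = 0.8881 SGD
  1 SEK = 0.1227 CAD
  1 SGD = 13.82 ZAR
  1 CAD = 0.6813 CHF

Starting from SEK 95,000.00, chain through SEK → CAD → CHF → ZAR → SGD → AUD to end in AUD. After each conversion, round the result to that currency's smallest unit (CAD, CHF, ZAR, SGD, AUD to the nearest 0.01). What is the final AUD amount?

AUD 13,321.97

SEK 95,000.00 × 0.1227 = CAD 11,656.50
CAD 11,656.50 × 0.6813 = CHF 7,941.57
CHF 7,941.57 ÷ 0.04857 = ZAR 163,507.72
ZAR 163,507.72 ÷ 13.82 = SGD 11,831.24
SGD 11,831.24 ÷ 0.8881 = AUD 13,321.97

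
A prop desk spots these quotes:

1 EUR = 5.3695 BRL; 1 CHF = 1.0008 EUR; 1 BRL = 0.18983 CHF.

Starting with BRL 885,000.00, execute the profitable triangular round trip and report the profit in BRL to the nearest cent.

Profit: BRL 17,795.24

Profitable loop is BRL → CHF → EUR → BRL:
BRL 885,000.00 × 0.18983 = CHF 167,999.55
CHF 167,999.55 × 1.0008 = EUR 168,133.95
EUR 168,133.95 × 5.3695 = BRL 902,795.24
Profit = BRL 902,795.24 − BRL 885,000.00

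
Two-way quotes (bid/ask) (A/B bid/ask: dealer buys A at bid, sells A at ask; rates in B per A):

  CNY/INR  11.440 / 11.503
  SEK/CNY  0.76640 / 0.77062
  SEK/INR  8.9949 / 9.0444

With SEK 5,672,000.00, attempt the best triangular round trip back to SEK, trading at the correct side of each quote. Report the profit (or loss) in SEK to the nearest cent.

Best loop SEK → INR → CNY → SEK:
SEK 5,672,000.00 × 8.9949 (sell SEK at bid) = INR 51,019,072.80
INR 51,019,072.80 ÷ 11.503 (buy CNY at ask) = CNY 4,435,284.08
CNY 4,435,284.08 ÷ 0.77062 (buy SEK at ask) = SEK 5,755,474.92

Net profit: SEK 83,474.92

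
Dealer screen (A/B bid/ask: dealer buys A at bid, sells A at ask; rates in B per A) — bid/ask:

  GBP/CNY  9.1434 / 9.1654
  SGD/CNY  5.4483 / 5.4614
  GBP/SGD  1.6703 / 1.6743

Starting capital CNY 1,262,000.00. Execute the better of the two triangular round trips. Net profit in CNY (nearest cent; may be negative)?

Net result: CNY -85.85 (no profitable arbitrage after spreads)

Best loop CNY → SGD → GBP → CNY:
CNY 1,262,000.00 ÷ 5.4614 (buy SGD at ask) = SGD 231,076.28
SGD 231,076.28 ÷ 1.6743 (buy GBP at ask) = GBP 138,013.67
GBP 138,013.67 × 9.1434 (sell GBP at bid) = CNY 1,261,914.15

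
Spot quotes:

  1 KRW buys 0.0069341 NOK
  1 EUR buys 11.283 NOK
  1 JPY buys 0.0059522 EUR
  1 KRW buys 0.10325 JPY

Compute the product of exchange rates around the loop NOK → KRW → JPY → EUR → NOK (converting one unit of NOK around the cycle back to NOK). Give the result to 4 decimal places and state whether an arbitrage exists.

Around NOK → KRW → JPY → EUR → NOK: 1 ÷ 0.0069341 × 0.10325 × 0.0059522 × 11.283 = 1.000005
Product ≈ 1 (deviation 0.000%, within rounding noise).

1.0000 (no arbitrage)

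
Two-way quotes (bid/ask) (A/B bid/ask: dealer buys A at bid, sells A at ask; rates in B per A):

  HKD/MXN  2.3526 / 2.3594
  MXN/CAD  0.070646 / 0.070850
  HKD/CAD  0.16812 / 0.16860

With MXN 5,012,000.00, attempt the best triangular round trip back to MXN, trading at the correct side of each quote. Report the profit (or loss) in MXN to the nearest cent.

Net profit: MXN 28,678.68

Best loop MXN → HKD → CAD → MXN:
MXN 5,012,000.00 ÷ 2.3594 (buy HKD at ask) = HKD 2,124,268.88
HKD 2,124,268.88 × 0.16812 (sell HKD at bid) = CAD 357,132.08
CAD 357,132.08 ÷ 0.070850 (buy MXN at ask) = MXN 5,040,678.68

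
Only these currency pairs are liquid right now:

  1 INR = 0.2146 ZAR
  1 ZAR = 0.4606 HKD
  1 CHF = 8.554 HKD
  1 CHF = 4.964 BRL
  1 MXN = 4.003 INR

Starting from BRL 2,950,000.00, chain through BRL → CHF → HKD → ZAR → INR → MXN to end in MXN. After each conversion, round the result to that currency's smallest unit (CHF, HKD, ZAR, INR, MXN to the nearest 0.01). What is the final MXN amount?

MXN 12,847,548.02

BRL 2,950,000.00 ÷ 4.964 = CHF 594,278.81
CHF 594,278.81 × 8.554 = HKD 5,083,460.94
HKD 5,083,460.94 ÷ 0.4606 = ZAR 11,036,606.47
ZAR 11,036,606.47 ÷ 0.2146 = INR 51,428,734.72
INR 51,428,734.72 ÷ 4.003 = MXN 12,847,548.02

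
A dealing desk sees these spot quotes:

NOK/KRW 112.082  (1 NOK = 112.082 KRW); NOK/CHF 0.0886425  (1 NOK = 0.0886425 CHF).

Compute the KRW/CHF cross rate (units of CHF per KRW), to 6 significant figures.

1 KRW ÷ 112.082 = 0.00892204 NOK
0.00892204 NOK × 0.0886425 = 0.000790872 CHF

KRW/CHF = 0.000790872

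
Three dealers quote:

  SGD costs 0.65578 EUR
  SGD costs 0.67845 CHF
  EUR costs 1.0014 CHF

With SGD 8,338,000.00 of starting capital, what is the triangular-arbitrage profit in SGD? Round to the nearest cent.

Profit: SGD 276,180.81

Profitable loop is SGD → CHF → EUR → SGD:
SGD 8,338,000.00 × 0.67845 = CHF 5,656,916.10
CHF 5,656,916.10 ÷ 1.0014 = EUR 5,649,007.49
EUR 5,649,007.49 ÷ 0.65578 = SGD 8,614,180.81
Profit = SGD 8,614,180.81 − SGD 8,338,000.00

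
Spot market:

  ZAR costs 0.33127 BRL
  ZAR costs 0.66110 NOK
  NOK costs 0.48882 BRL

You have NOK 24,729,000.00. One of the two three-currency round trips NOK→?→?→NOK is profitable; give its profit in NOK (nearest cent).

Profit: NOK 620,683.33

Profitable loop is NOK → ZAR → BRL → NOK:
NOK 24,729,000.00 ÷ 0.66110 = ZAR 37,405,838.75
ZAR 37,405,838.75 × 0.33127 = BRL 12,391,432.20
BRL 12,391,432.20 ÷ 0.48882 = NOK 25,349,683.33
Profit = NOK 25,349,683.33 − NOK 24,729,000.00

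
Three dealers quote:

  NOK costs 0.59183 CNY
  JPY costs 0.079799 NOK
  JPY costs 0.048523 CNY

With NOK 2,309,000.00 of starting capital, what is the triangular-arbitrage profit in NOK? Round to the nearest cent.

Profit: NOK 63,341.20

Profitable loop is NOK → JPY → CNY → NOK:
NOK 2,309,000.00 ÷ 0.079799 = JPY 28,935,200
JPY 28,935,200 × 0.048523 = CNY 1,404,022.69
CNY 1,404,022.69 ÷ 0.59183 = NOK 2,372,341.20
Profit = NOK 2,372,341.20 − NOK 2,309,000.00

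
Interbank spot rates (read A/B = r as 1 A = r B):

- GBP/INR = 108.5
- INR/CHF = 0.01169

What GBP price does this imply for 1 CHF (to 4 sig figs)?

CHF/GBP = 0.7884

1 CHF ÷ 0.01169 = 85.5432 INR
85.5432 INR ÷ 108.5 = 0.788417 GBP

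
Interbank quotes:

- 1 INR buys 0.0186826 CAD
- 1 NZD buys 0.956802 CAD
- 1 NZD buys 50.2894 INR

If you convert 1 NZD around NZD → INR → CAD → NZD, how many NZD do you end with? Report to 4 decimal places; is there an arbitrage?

0.9820 (arbitrage exists)

Around NZD → INR → CAD → NZD: 1 × 50.2894 × 0.0186826 ÷ 0.956802 = 0.981955
Product < 1; profitable direction is NZD → CAD → INR → NZD.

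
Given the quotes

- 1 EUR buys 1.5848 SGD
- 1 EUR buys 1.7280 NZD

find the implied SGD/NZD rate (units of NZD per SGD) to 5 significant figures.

1 SGD ÷ 1.5848 = 0.630994 EUR
0.630994 EUR × 1.7280 = 1.09036 NZD

SGD/NZD = 1.0904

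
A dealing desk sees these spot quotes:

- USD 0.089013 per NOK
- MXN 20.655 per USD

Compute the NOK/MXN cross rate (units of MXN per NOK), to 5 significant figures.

NOK/MXN = 1.8386

1 NOK × 0.089013 = 0.089013 USD
0.089013 USD × 20.655 = 1.83856 MXN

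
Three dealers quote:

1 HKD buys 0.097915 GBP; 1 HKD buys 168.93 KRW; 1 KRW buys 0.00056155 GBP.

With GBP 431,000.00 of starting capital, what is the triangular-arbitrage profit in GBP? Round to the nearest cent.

Profit: GBP 13,868.12

Profitable loop is GBP → KRW → HKD → GBP:
GBP 431,000.00 ÷ 0.00056155 = KRW 767,518,476
KRW 767,518,476 ÷ 168.93 = HKD 4,543,411.33
HKD 4,543,411.33 × 0.097915 = GBP 444,868.12
Profit = GBP 444,868.12 − GBP 431,000.00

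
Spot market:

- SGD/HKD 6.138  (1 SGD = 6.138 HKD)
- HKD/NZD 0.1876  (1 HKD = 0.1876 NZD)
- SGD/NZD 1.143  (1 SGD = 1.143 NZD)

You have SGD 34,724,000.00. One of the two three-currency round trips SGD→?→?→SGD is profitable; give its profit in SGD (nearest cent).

Profit: SGD 257,887.22

Profitable loop is SGD → HKD → NZD → SGD:
SGD 34,724,000.00 × 6.138 = HKD 213,135,912.00
HKD 213,135,912.00 × 0.1876 = NZD 39,984,297.09
NZD 39,984,297.09 ÷ 1.143 = SGD 34,981,887.22
Profit = SGD 34,981,887.22 − SGD 34,724,000.00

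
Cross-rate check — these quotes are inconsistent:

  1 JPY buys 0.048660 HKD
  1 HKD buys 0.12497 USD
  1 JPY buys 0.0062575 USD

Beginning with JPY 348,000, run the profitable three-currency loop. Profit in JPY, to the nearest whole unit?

Profitable loop is JPY → USD → HKD → JPY:
JPY 348,000 × 0.0062575 = USD 2,177.61
USD 2,177.61 ÷ 0.12497 = HKD 17,425.06
HKD 17,425.06 ÷ 0.048660 = JPY 358,098
Profit = JPY 358,098 − JPY 348,000

Profit: JPY 10,098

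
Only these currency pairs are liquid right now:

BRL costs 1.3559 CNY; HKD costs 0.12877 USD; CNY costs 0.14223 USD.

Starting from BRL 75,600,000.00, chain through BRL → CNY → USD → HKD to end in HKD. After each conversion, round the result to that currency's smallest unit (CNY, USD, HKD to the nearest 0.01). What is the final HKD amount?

HKD 113,220,735.19

BRL 75,600,000.00 × 1.3559 = CNY 102,506,040.00
CNY 102,506,040.00 × 0.14223 = USD 14,579,434.07
USD 14,579,434.07 ÷ 0.12877 = HKD 113,220,735.19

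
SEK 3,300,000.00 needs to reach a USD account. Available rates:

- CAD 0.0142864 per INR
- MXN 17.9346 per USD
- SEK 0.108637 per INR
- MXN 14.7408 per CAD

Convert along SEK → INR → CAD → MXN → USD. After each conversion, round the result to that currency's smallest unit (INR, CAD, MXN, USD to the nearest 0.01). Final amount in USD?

USD 356,687.87

SEK 3,300,000.00 ÷ 0.108637 = INR 30,376,391.10
INR 30,376,391.10 × 0.0142864 = CAD 433,969.27
CAD 433,969.27 × 14.7408 = MXN 6,397,054.22
MXN 6,397,054.22 ÷ 17.9346 = USD 356,687.87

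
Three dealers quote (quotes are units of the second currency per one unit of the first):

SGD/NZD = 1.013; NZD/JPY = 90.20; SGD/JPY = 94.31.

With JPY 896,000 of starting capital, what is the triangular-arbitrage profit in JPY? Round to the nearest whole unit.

Profit: JPY 28,804

Profitable loop is JPY → NZD → SGD → JPY:
JPY 896,000 ÷ 90.20 = NZD 9,933.48
NZD 9,933.48 ÷ 1.013 = SGD 9,806.00
SGD 9,806.00 × 94.31 = JPY 924,804
Profit = JPY 924,804 − JPY 896,000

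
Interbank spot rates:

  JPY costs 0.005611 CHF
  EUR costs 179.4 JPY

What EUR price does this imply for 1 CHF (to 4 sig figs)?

1 CHF ÷ 0.005611 = 178.221 JPY
178.221 JPY ÷ 179.4 = 0.99343 EUR

CHF/EUR = 0.9934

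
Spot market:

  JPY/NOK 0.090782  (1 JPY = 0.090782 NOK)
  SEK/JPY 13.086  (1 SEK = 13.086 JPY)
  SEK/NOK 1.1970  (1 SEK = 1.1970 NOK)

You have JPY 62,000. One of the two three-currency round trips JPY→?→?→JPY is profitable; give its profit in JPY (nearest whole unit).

Profit: JPY 471

Profitable loop is JPY → SEK → NOK → JPY:
JPY 62,000 ÷ 13.086 = SEK 4,737.89
SEK 4,737.89 × 1.1970 = NOK 5,671.25
NOK 5,671.25 ÷ 0.090782 = JPY 62,471
Profit = JPY 62,471 − JPY 62,000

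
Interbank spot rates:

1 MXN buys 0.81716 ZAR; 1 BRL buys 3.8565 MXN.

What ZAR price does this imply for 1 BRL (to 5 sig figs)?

1 BRL × 3.8565 = 3.8565 MXN
3.8565 MXN × 0.81716 = 3.15138 ZAR

BRL/ZAR = 3.1514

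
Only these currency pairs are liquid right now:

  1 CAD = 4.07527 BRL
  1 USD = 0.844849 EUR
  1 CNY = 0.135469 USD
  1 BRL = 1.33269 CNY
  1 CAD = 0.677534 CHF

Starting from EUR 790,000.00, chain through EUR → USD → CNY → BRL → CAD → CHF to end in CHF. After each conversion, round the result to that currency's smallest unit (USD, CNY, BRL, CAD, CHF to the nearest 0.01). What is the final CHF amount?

CHF 861,100.10

EUR 790,000.00 ÷ 0.844849 = USD 935,078.34
USD 935,078.34 ÷ 0.135469 = CNY 6,902,526.33
CNY 6,902,526.33 ÷ 1.33269 = BRL 5,179,393.81
BRL 5,179,393.81 ÷ 4.07527 = CAD 1,270,932.68
CAD 1,270,932.68 × 0.677534 = CHF 861,100.10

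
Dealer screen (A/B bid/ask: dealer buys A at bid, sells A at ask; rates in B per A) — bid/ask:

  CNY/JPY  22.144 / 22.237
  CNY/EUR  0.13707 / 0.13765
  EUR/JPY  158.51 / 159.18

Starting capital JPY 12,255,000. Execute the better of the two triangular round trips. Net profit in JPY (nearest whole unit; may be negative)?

Net profit: JPY 130,247

Best loop JPY → EUR → CNY → JPY:
JPY 12,255,000 ÷ 159.18 (buy EUR at ask) = EUR 76,988.32
EUR 76,988.32 ÷ 0.13765 (buy CNY at ask) = CNY 559,304.87
CNY 559,304.87 × 22.144 (sell CNY at bid) = JPY 12,385,247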